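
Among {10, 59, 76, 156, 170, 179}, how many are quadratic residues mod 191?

(10/191) = +1 → QR.
(59/191) = +1 → QR.
(76/191) = -1 → non-residue.
(156/191) = +1 → QR.
(170/191) = +1 → QR.
(179/191) = -1 → non-residue.
Total quadratic residues among the 6: 4.

4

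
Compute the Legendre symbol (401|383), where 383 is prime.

1

First reduce: 401 ≡ 18 (mod 383).
Pull out 2: since 383 ≡ 7 (mod 8), (2/383) = +1.
Reciprocity: 9 ≡ 1 and 383 ≡ 3 (mod 4), so (9/383) = +(383/9).
Reduce top mod 9: now compute (5/9).
Reciprocity: 5 ≡ 1 and 9 ≡ 1 (mod 4), so (5/9) = +(9/5).
Reduce top mod 5: now compute (4/5).
Pull out 2^2: since 5 ≡ 5 (mod 8), (2/5) = -1, so (2/5)^2 = +1.
Reached (1/5) = 1. Collecting the sign flips along the way, the symbol is +1.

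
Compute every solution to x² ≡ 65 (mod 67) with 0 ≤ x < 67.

20, 47

Since 67 ≡ 3 (mod 4), a square root of 65 is 65^((67+1)/4) = 65^17 mod 67.
Repeated squaring: 65^2≡4, 65^4≡16, 65^8≡55, 65^16≡10 (mod 67).
65^17 = 65^(16+1) ≡ 47 (mod 67).
Check: 47² = 2209 ≡ 65 (mod 67). The two roots are 20 and 47.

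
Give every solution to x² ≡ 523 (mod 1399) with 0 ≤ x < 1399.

564, 835

Since 1399 ≡ 3 (mod 4), a square root of 523 is 523^((1399+1)/4) = 523^350 mod 1399.
Repeated squaring: 523^2≡724, 523^4≡950, 523^8≡145, 523^16≡40, 523^32≡201, 523^64≡1229, 523^128≡920, 523^256≡5 (mod 1399).
523^350 = 523^(256+64+16+8+4+2) ≡ 564 (mod 1399).
Check: 564² = 318096 ≡ 523 (mod 1399). The two roots are 564 and 835.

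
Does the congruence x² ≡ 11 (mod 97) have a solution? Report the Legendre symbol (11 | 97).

Reciprocity: 11 ≡ 3 and 97 ≡ 1 (mod 4), so (11/97) = +(97/11).
Reduce top mod 11: now compute (9/11).
Reciprocity: 9 ≡ 1 and 11 ≡ 3 (mod 4), so (9/11) = +(11/9).
Reduce top mod 9: now compute (2/9).
Pull out 2: since 9 ≡ 1 (mod 8), (2/9) = +1.
Reached (1/9) = 1. Collecting the sign flips along the way, the symbol is +1.

1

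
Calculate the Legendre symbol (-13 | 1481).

1

First reduce: -13 ≡ 1468 (mod 1481).
Pull out 2^2: since 1481 ≡ 1 (mod 8), (2/1481) = +1, so (2/1481)^2 = +1.
Reciprocity: 367 ≡ 3 and 1481 ≡ 1 (mod 4), so (367/1481) = +(1481/367).
Reduce top mod 367: now compute (13/367).
Reciprocity: 13 ≡ 1 and 367 ≡ 3 (mod 4), so (13/367) = +(367/13).
Reduce top mod 13: now compute (3/13).
Reciprocity: 3 ≡ 3 and 13 ≡ 1 (mod 4), so (3/13) = +(13/3).
Reduce top mod 3: now compute (1/3).
Reached (1/3) = 1. Collecting the sign flips along the way, the symbol is +1.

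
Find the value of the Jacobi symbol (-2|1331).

First reduce: -2 ≡ 1329 (mod 1331).
Reciprocity: 1329 ≡ 1 and 1331 ≡ 3 (mod 4), so (1329/1331) = +(1331/1329).
Reduce top mod 1329: now compute (2/1329).
Pull out 2: since 1329 ≡ 1 (mod 8), (2/1329) = +1.
Reached (1/1329) = 1. Collecting the sign flips along the way, the symbol is +1.

1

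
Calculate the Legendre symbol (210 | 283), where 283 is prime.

Pull out 2: since 283 ≡ 3 (mod 8), (2/283) = -1.
Reciprocity: 105 ≡ 1 and 283 ≡ 3 (mod 4), so (105/283) = +(283/105).
Reduce top mod 105: now compute (73/105).
Reciprocity: 73 ≡ 1 and 105 ≡ 1 (mod 4), so (73/105) = +(105/73).
Reduce top mod 73: now compute (32/73).
Pull out 2^5: since 73 ≡ 1 (mod 8), (2/73) = +1, so (2/73)^5 = +1.
Reached (1/73) = 1. Collecting the sign flips along the way, the symbol is -1.

-1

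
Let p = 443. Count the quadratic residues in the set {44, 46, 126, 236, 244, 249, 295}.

4

(44/443) = -1 → non-residue.
(46/443) = +1 → QR.
(126/443) = +1 → QR.
(236/443) = +1 → QR.
(244/443) = +1 → QR.
(249/443) = -1 → non-residue.
(295/443) = -1 → non-residue.
Total quadratic residues among the 7: 4.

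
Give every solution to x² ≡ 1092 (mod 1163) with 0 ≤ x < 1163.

Since 1163 ≡ 3 (mod 4), a square root of 1092 is 1092^((1163+1)/4) = 1092^291 mod 1163.
Repeated squaring: 1092^2≡389, 1092^4≡131, 1092^8≡879, 1092^16≡409, 1092^32≡972, 1092^64≡428, 1092^128≡593, 1092^256≡423 (mod 1163).
1092^291 = 1092^(256+32+2+1) ≡ 516 (mod 1163).
Check: 516² = 266256 ≡ 1092 (mod 1163). The two roots are 516 and 647.

516, 647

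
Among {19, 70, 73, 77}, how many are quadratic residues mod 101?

3

(19/101) = +1 → QR.
(70/101) = +1 → QR.
(73/101) = -1 → non-residue.
(77/101) = +1 → QR.
Total quadratic residues among the 4: 3.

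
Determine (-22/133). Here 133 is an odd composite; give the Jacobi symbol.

First reduce: -22 ≡ 111 (mod 133).
Reciprocity: 111 ≡ 3 and 133 ≡ 1 (mod 4), so (111/133) = +(133/111).
Reduce top mod 111: now compute (22/111).
Pull out 2: since 111 ≡ 7 (mod 8), (2/111) = +1.
Reciprocity: 11 ≡ 3 and 111 ≡ 3 (mod 4), so (11/111) = −(111/11).
Reduce top mod 11: now compute (1/11).
Reached (1/11) = 1. Collecting the sign flips along the way, the symbol is -1.

-1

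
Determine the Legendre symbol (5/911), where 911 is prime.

1

Reciprocity: 5 ≡ 1 and 911 ≡ 3 (mod 4), so (5/911) = +(911/5).
Reduce top mod 5: now compute (1/5).
Reached (1/5) = 1. Collecting the sign flips along the way, the symbol is +1.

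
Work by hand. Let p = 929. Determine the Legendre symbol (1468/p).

First reduce: 1468 ≡ 539 (mod 929).
Reciprocity: 539 ≡ 3 and 929 ≡ 1 (mod 4), so (539/929) = +(929/539).
Reduce top mod 539: now compute (390/539).
Pull out 2: since 539 ≡ 3 (mod 8), (2/539) = -1.
Reciprocity: 195 ≡ 3 and 539 ≡ 3 (mod 4), so (195/539) = −(539/195).
Reduce top mod 195: now compute (149/195).
Reciprocity: 149 ≡ 1 and 195 ≡ 3 (mod 4), so (149/195) = +(195/149).
Reduce top mod 149: now compute (46/149).
Pull out 2: since 149 ≡ 5 (mod 8), (2/149) = -1.
Reciprocity: 23 ≡ 3 and 149 ≡ 1 (mod 4), so (23/149) = +(149/23).
Reduce top mod 23: now compute (11/23).
Reciprocity: 11 ≡ 3 and 23 ≡ 3 (mod 4), so (11/23) = −(23/11).
Reduce top mod 11: now compute (1/11).
Reached (1/11) = 1. Collecting the sign flips along the way, the symbol is +1.

1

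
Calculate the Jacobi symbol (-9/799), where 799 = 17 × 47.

-1

First reduce: -9 ≡ 790 (mod 799).
Pull out 2: since 799 ≡ 7 (mod 8), (2/799) = +1.
Reciprocity: 395 ≡ 3 and 799 ≡ 3 (mod 4), so (395/799) = −(799/395).
Reduce top mod 395: now compute (9/395).
Reciprocity: 9 ≡ 1 and 395 ≡ 3 (mod 4), so (9/395) = +(395/9).
Reduce top mod 9: now compute (8/9).
Pull out 2^3: since 9 ≡ 1 (mod 8), (2/9) = +1, so (2/9)^3 = +1.
Reached (1/9) = 1. Collecting the sign flips along the way, the symbol is -1.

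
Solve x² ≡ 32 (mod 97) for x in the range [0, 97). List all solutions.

41, 56

97 ≡ 1 (mod 4), so we find a root by search.
Trying successive values, 41² = 1681 ≡ 32 (mod 97). The other root is 97 − 41 = 56.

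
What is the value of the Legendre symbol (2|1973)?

-1

Pull out 2: since 1973 ≡ 5 (mod 8), (2/1973) = -1.
Reached (1/1973) = 1. Collecting the sign flips along the way, the symbol is -1.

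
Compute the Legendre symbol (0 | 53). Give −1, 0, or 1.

Top reduces to 0: gcd > 1, so the symbol is 0.

0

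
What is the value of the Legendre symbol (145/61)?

-1

First reduce: 145 ≡ 23 (mod 61).
Reciprocity: 23 ≡ 3 and 61 ≡ 1 (mod 4), so (23/61) = +(61/23).
Reduce top mod 23: now compute (15/23).
Reciprocity: 15 ≡ 3 and 23 ≡ 3 (mod 4), so (15/23) = −(23/15).
Reduce top mod 15: now compute (8/15).
Pull out 2^3: since 15 ≡ 7 (mod 8), (2/15) = +1, so (2/15)^3 = +1.
Reached (1/15) = 1. Collecting the sign flips along the way, the symbol is -1.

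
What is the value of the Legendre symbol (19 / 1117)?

Reciprocity: 19 ≡ 3 and 1117 ≡ 1 (mod 4), so (19/1117) = +(1117/19).
Reduce top mod 19: now compute (15/19).
Reciprocity: 15 ≡ 3 and 19 ≡ 3 (mod 4), so (15/19) = −(19/15).
Reduce top mod 15: now compute (4/15).
Pull out 2^2: since 15 ≡ 7 (mod 8), (2/15) = +1, so (2/15)^2 = +1.
Reached (1/15) = 1. Collecting the sign flips along the way, the symbol is -1.

-1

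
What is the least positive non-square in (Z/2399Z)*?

11

(2/2399) = +1, so 2 is a residue.
(3/2399) = +1, so 3 is a residue.
(4/2399) = +1, so 4 is a residue.
(5/2399) = +1, so 5 is a residue.
(6/2399) = +1, so 6 is a residue.
(7/2399) = +1, so 7 is a residue.
(8/2399) = +1, so 8 is a residue.
(9/2399) = +1, so 9 is a residue.
(10/2399) = +1, so 10 is a residue.
(11/2399) = −1, so 11 is the smallest positive non-residue mod 2399.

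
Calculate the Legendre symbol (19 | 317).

-1

Euler's criterion: (19/317) ≡ 19^158 (mod 317).
19^2 ≡ 44 (mod 317)
19^4 ≡ 34 (mod 317)
19^8 ≡ 205 (mod 317)
19^16 ≡ 181 (mod 317)
19^32 ≡ 110 (mod 317)
19^64 ≡ 54 (mod 317)
19^128 ≡ 63 (mod 317)
19^158 = 19^(128+16+8+4+2) ≡ 316 (mod 317).
Result is 316 ≡ −1, so (19/317) = −1.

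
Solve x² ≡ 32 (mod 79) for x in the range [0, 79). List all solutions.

Since 79 ≡ 3 (mod 4), a square root of 32 is 32^((79+1)/4) = 32^20 mod 79.
Repeated squaring: 32^2≡76, 32^4≡9, 32^8≡2, 32^16≡4 (mod 79).
32^20 = 32^(16+4) ≡ 36 (mod 79).
Check: 36² = 1296 ≡ 32 (mod 79). The two roots are 36 and 43.

36, 43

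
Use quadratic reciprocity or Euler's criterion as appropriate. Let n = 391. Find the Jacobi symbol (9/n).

1

Reciprocity: 9 ≡ 1 and 391 ≡ 3 (mod 4), so (9/391) = +(391/9).
Reduce top mod 9: now compute (4/9).
Pull out 2^2: since 9 ≡ 1 (mod 8), (2/9) = +1, so (2/9)^2 = +1.
Reached (1/9) = 1. Collecting the sign flips along the way, the symbol is +1.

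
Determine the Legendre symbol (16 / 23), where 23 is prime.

1

Pull out 2^4: since 23 ≡ 7 (mod 8), (2/23) = +1, so (2/23)^4 = +1.
Reached (1/23) = 1. Collecting the sign flips along the way, the symbol is +1.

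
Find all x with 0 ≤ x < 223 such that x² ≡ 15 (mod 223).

98, 125

Since 223 ≡ 3 (mod 4), a square root of 15 is 15^((223+1)/4) = 15^56 mod 223.
Repeated squaring: 15^2≡2, 15^4≡4, 15^8≡16, 15^16≡33, 15^32≡197 (mod 223).
15^56 = 15^(32+16+8) ≡ 98 (mod 223).
Check: 98² = 9604 ≡ 15 (mod 223). The two roots are 98 and 125.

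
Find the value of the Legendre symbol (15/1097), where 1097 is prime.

Reciprocity: 15 ≡ 3 and 1097 ≡ 1 (mod 4), so (15/1097) = +(1097/15).
Reduce top mod 15: now compute (2/15).
Pull out 2: since 15 ≡ 7 (mod 8), (2/15) = +1.
Reached (1/15) = 1. Collecting the sign flips along the way, the symbol is +1.

1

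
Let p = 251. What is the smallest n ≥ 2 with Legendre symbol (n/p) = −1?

2

(2/251) = −1, so 2 is the smallest positive non-residue mod 251.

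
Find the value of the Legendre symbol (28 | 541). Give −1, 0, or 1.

1

Pull out 2^2: since 541 ≡ 5 (mod 8), (2/541) = -1, so (2/541)^2 = +1.
Reciprocity: 7 ≡ 3 and 541 ≡ 1 (mod 4), so (7/541) = +(541/7).
Reduce top mod 7: now compute (2/7).
Pull out 2: since 7 ≡ 7 (mod 8), (2/7) = +1.
Reached (1/7) = 1. Collecting the sign flips along the way, the symbol is +1.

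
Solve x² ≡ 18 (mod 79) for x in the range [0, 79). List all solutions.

Since 79 ≡ 3 (mod 4), a square root of 18 is 18^((79+1)/4) = 18^20 mod 79.
Repeated squaring: 18^2≡8, 18^4≡64, 18^8≡67, 18^16≡65 (mod 79).
18^20 = 18^(16+4) ≡ 52 (mod 79).
Check: 52² = 2704 ≡ 18 (mod 79). The two roots are 27 and 52.

27, 52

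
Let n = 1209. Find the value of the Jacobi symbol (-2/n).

1

First reduce: -2 ≡ 1207 (mod 1209).
Reciprocity: 1207 ≡ 3 and 1209 ≡ 1 (mod 4), so (1207/1209) = +(1209/1207).
Reduce top mod 1207: now compute (2/1207).
Pull out 2: since 1207 ≡ 7 (mod 8), (2/1207) = +1.
Reached (1/1207) = 1. Collecting the sign flips along the way, the symbol is +1.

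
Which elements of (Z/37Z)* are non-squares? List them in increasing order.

2, 5, 6, 8, 13, 14, 15, 17, 18, 19, 20, 22, 23, 24, 29, 31, 32, 35

Square k = 1,…,18 (k and 37−k give the same square):
1²=1, 2²=4, 3²=9, 4²=16, 5²=25, 6²=36, 7²≡12, 8²≡27, 9²≡7, 10²≡26, 11²≡10, 12²≡33, 13²≡21, 14²≡11, 15²≡3, 16²≡34, 17²≡30, 18²≡28 (mod 37).
The residues are {1, 3, 4, 7, 9, 10, 11, 12, 16, 21, 25, 26, 27, 28, 30, 33, 34, 36}; the non-residues are the remaining 18 nonzero classes.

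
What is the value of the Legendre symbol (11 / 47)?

Euler's criterion: (11/47) ≡ 11^23 (mod 47).
11^2 ≡ 27 (mod 47)
11^4 ≡ 24 (mod 47)
11^8 ≡ 12 (mod 47)
11^16 ≡ 3 (mod 47)
11^23 = 11^(16+4+2+1) ≡ 46 (mod 47).
Result is 46 ≡ −1, so (11/47) = −1.

-1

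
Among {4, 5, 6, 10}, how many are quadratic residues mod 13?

2

(4/13) = +1 → QR.
(5/13) = -1 → non-residue.
(6/13) = -1 → non-residue.
(10/13) = +1 → QR.
Total quadratic residues among the 4: 2.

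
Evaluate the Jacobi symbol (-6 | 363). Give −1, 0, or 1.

First reduce: -6 ≡ 357 (mod 363).
Reciprocity: 357 ≡ 1 and 363 ≡ 3 (mod 4), so (357/363) = +(363/357).
Reduce top mod 357: now compute (6/357).
Pull out 2: since 357 ≡ 5 (mod 8), (2/357) = -1.
Reciprocity: 3 ≡ 3 and 357 ≡ 1 (mod 4), so (3/357) = +(357/3).
Reduce top mod 3: now compute (0/3).
Top reduces to 0: gcd > 1, so the symbol is 0.

0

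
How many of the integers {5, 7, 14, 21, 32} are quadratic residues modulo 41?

3

(5/41) = +1 → QR.
(7/41) = -1 → non-residue.
(14/41) = -1 → non-residue.
(21/41) = +1 → QR.
(32/41) = +1 → QR.
Total quadratic residues among the 5: 3.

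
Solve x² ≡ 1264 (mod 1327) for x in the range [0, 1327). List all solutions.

Since 1327 ≡ 3 (mod 4), a square root of 1264 is 1264^((1327+1)/4) = 1264^332 mod 1327.
Repeated squaring: 1264^2≡1315, 1264^4≡144, 1264^8≡831, 1264^16≡521, 1264^32≡733, 1264^64≡1181, 1264^128≡84, 1264^256≡421 (mod 1327).
1264^332 = 1264^(256+64+8+4) ≡ 309 (mod 1327).
Check: 309² = 95481 ≡ 1264 (mod 1327). The two roots are 309 and 1018.

309, 1018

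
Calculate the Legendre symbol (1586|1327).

First reduce: 1586 ≡ 259 (mod 1327).
Reciprocity: 259 ≡ 3 and 1327 ≡ 3 (mod 4), so (259/1327) = −(1327/259).
Reduce top mod 259: now compute (32/259).
Pull out 2^5: since 259 ≡ 3 (mod 8), (2/259) = -1, so (2/259)^5 = -1.
Reached (1/259) = 1. Collecting the sign flips along the way, the symbol is +1.

1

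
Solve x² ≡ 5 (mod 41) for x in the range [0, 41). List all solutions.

41 ≡ 1 (mod 4), so we find a root by search.
Trying successive values, 13² = 169 ≡ 5 (mod 41). The other root is 41 − 13 = 28.

13, 28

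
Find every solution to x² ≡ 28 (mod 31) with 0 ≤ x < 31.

Since 31 ≡ 3 (mod 4), a square root of 28 is 28^((31+1)/4) = 28^8 mod 31.
Repeated squaring: 28^2≡9, 28^4≡19, 28^8≡20 (mod 31).
28^8 = 28^(8) ≡ 20 (mod 31).
Check: 20² = 400 ≡ 28 (mod 31). The two roots are 11 and 20.

11, 20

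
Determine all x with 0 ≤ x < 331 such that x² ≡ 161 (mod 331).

Since 331 ≡ 3 (mod 4), a square root of 161 is 161^((331+1)/4) = 161^83 mod 331.
Repeated squaring: 161^2≡103, 161^4≡17, 161^8≡289, 161^16≡109, 161^32≡296, 161^64≡232 (mod 331).
161^83 = 161^(64+16+2+1) ≡ 53 (mod 331).
Check: 53² = 2809 ≡ 161 (mod 331). The two roots are 53 and 278.

53, 278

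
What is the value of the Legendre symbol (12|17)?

-1

Pull out 2^2: since 17 ≡ 1 (mod 8), (2/17) = +1, so (2/17)^2 = +1.
Reciprocity: 3 ≡ 3 and 17 ≡ 1 (mod 4), so (3/17) = +(17/3).
Reduce top mod 3: now compute (2/3).
Pull out 2: since 3 ≡ 3 (mod 8), (2/3) = -1.
Reached (1/3) = 1. Collecting the sign flips along the way, the symbol is -1.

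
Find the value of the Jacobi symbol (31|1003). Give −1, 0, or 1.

Reciprocity: 31 ≡ 3 and 1003 ≡ 3 (mod 4), so (31/1003) = −(1003/31).
Reduce top mod 31: now compute (11/31).
Reciprocity: 11 ≡ 3 and 31 ≡ 3 (mod 4), so (11/31) = −(31/11).
Reduce top mod 11: now compute (9/11).
Reciprocity: 9 ≡ 1 and 11 ≡ 3 (mod 4), so (9/11) = +(11/9).
Reduce top mod 9: now compute (2/9).
Pull out 2: since 9 ≡ 1 (mod 8), (2/9) = +1.
Reached (1/9) = 1. Collecting the sign flips along the way, the symbol is +1.

1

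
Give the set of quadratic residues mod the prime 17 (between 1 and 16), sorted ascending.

Square k = 1,…,8 (k and 17−k give the same square):
1²=1, 2²=4, 3²=9, 4²=16, 5²≡8, 6²≡2, 7²≡15, 8²≡13 (mod 17).
So the quadratic residues mod 17 are {1, 2, 4, 8, 9, 13, 15, 16}.

1, 2, 4, 8, 9, 13, 15, 16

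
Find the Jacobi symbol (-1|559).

-1

First reduce: -1 ≡ 558 (mod 559).
Pull out 2: since 559 ≡ 7 (mod 8), (2/559) = +1.
Reciprocity: 279 ≡ 3 and 559 ≡ 3 (mod 4), so (279/559) = −(559/279).
Reduce top mod 279: now compute (1/279).
Reached (1/279) = 1. Collecting the sign flips along the way, the symbol is -1.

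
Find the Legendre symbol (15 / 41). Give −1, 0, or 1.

-1

Euler's criterion: (15/41) ≡ 15^20 (mod 41).
15^2 ≡ 20 (mod 41)
15^4 ≡ 31 (mod 41)
15^8 ≡ 18 (mod 41)
15^16 ≡ 37 (mod 41)
15^20 = 15^(16+4) ≡ 40 (mod 41).
Result is 40 ≡ −1, so (15/41) = −1.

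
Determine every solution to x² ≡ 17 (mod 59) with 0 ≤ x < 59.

28, 31

Since 59 ≡ 3 (mod 4), a square root of 17 is 17^((59+1)/4) = 17^15 mod 59.
Repeated squaring: 17^2≡53, 17^4≡36, 17^8≡57 (mod 59).
17^15 = 17^(8+4+2+1) ≡ 28 (mod 59).
Check: 28² = 784 ≡ 17 (mod 59). The two roots are 28 and 31.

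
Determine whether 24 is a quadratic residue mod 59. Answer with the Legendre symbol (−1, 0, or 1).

-1

Euler's criterion: (24/59) ≡ 24^29 (mod 59).
24^2 ≡ 45 (mod 59)
24^4 ≡ 19 (mod 59)
24^8 ≡ 7 (mod 59)
24^16 ≡ 49 (mod 59)
24^29 = 24^(16+8+4+1) ≡ 58 (mod 59).
Result is 58 ≡ −1, so (24/59) = −1.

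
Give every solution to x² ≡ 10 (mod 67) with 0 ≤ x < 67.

12, 55

Since 67 ≡ 3 (mod 4), a square root of 10 is 10^((67+1)/4) = 10^17 mod 67.
Repeated squaring: 10^2≡33, 10^4≡17, 10^8≡21, 10^16≡39 (mod 67).
10^17 = 10^(16+1) ≡ 55 (mod 67).
Check: 55² = 3025 ≡ 10 (mod 67). The two roots are 12 and 55.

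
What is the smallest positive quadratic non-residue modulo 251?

2

(2/251) = −1, so 2 is the smallest positive non-residue mod 251.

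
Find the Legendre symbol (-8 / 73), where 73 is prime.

Euler's criterion: (-8/73) ≡ 65^36 (mod 73).
65^2 ≡ 64 (mod 73)
65^4 ≡ 8 (mod 73)
65^8 ≡ 64 (mod 73)
65^16 ≡ 8 (mod 73)
65^32 ≡ 64 (mod 73)
65^36 = 65^(32+4) ≡ 1 (mod 73).
Result is 1, so (-8/73) = 1.

1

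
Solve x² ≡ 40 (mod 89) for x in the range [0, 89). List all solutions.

89 ≡ 1 (mod 4), so we find a root by search.
Trying successive values, 29² = 841 ≡ 40 (mod 89). The other root is 89 − 29 = 60.

29, 60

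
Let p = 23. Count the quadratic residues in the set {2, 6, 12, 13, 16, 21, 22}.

(2/23) = +1 → QR.
(6/23) = +1 → QR.
(12/23) = +1 → QR.
(13/23) = +1 → QR.
(16/23) = +1 → QR.
(21/23) = -1 → non-residue.
(22/23) = -1 → non-residue.
Total quadratic residues among the 7: 5.

5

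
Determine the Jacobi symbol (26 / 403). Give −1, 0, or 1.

0

Pull out 2: since 403 ≡ 3 (mod 8), (2/403) = -1.
Reciprocity: 13 ≡ 1 and 403 ≡ 3 (mod 4), so (13/403) = +(403/13).
Reduce top mod 13: now compute (0/13).
Top reduces to 0: gcd > 1, so the symbol is 0.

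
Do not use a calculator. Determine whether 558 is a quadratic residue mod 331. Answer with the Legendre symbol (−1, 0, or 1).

-1

First reduce: 558 ≡ 227 (mod 331).
Reciprocity: 227 ≡ 3 and 331 ≡ 3 (mod 4), so (227/331) = −(331/227).
Reduce top mod 227: now compute (104/227).
Pull out 2^3: since 227 ≡ 3 (mod 8), (2/227) = -1, so (2/227)^3 = -1.
Reciprocity: 13 ≡ 1 and 227 ≡ 3 (mod 4), so (13/227) = +(227/13).
Reduce top mod 13: now compute (6/13).
Pull out 2: since 13 ≡ 5 (mod 8), (2/13) = -1.
Reciprocity: 3 ≡ 3 and 13 ≡ 1 (mod 4), so (3/13) = +(13/3).
Reduce top mod 3: now compute (1/3).
Reached (1/3) = 1. Collecting the sign flips along the way, the symbol is -1.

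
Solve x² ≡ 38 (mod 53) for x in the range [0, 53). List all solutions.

12, 41

53 ≡ 1 (mod 4), so we find a root by search.
Trying successive values, 12² = 144 ≡ 38 (mod 53). The other root is 53 − 12 = 41.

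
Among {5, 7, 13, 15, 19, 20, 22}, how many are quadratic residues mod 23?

1

(5/23) = -1 → non-residue.
(7/23) = -1 → non-residue.
(13/23) = +1 → QR.
(15/23) = -1 → non-residue.
(19/23) = -1 → non-residue.
(20/23) = -1 → non-residue.
(22/23) = -1 → non-residue.
Total quadratic residues among the 7: 1.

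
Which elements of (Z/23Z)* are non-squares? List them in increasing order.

Square k = 1,…,11 (k and 23−k give the same square):
1²=1, 2²=4, 3²=9, 4²=16, 5²≡2, 6²≡13, 7²≡3, 8²≡18, 9²≡12, 10²≡8, 11²≡6 (mod 23).
The residues are {1, 2, 3, 4, 6, 8, 9, 12, 13, 16, 18}; the non-residues are the remaining 11 nonzero classes.

5,7,10,11,14,15,17,19,20,21,22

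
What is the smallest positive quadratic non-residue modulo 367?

3

(2/367) = +1, so 2 is a residue.
(3/367) = −1, so 3 is the smallest positive non-residue mod 367.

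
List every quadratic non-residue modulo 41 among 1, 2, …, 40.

Square k = 1,…,20 (k and 41−k give the same square):
1²=1, 2²=4, 3²=9, 4²=16, 5²=25, 6²=36, 7²≡8, 8²≡23, 9²≡40, 10²≡18, 11²≡39, 12²≡21, 13²≡5, 14²≡32, 15²≡20, 16²≡10, 17²≡2, 18²≡37, 19²≡33, 20²≡31 (mod 41).
The residues are {1, 2, 4, 5, 8, 9, 10, 16, 18, 20, 21, 23, 25, 31, 32, 33, 36, 37, 39, 40}; the non-residues are the remaining 20 nonzero classes.

3, 6, 7, 11, 12, 13, 14, 15, 17, 19, 22, 24, 26, 27, 28, 29, 30, 34, 35, 38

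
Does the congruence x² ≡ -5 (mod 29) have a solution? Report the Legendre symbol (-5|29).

Euler's criterion: (-5/29) ≡ 24^14 (mod 29).
24^2 ≡ 25 (mod 29)
24^4 ≡ 16 (mod 29)
24^8 ≡ 24 (mod 29)
24^14 = 24^(8+4+2) ≡ 1 (mod 29).
Result is 1, so (-5/29) = 1.

1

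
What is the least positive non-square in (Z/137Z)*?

3

(2/137) = +1, so 2 is a residue.
(3/137) = −1, so 3 is the smallest positive non-residue mod 137.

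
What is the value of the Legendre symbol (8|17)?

Euler's criterion: (8/17) ≡ 8^8 (mod 17).
8^2 ≡ 13 (mod 17)
8^4 ≡ 16 (mod 17)
8^8 ≡ 1 (mod 17)
8^8 = 8^(8) ≡ 1 (mod 17).
Result is 1, so (8/17) = 1.

1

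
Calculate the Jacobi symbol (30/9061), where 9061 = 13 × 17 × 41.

-1

Pull out 2: since 9061 ≡ 5 (mod 8), (2/9061) = -1.
Reciprocity: 15 ≡ 3 and 9061 ≡ 1 (mod 4), so (15/9061) = +(9061/15).
Reduce top mod 15: now compute (1/15).
Reached (1/15) = 1. Collecting the sign flips along the way, the symbol is -1.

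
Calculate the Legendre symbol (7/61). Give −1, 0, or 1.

-1

Reciprocity: 7 ≡ 3 and 61 ≡ 1 (mod 4), so (7/61) = +(61/7).
Reduce top mod 7: now compute (5/7).
Reciprocity: 5 ≡ 1 and 7 ≡ 3 (mod 4), so (5/7) = +(7/5).
Reduce top mod 5: now compute (2/5).
Pull out 2: since 5 ≡ 5 (mod 8), (2/5) = -1.
Reached (1/5) = 1. Collecting the sign flips along the way, the symbol is -1.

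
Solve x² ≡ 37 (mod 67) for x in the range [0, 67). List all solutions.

29, 38

Since 67 ≡ 3 (mod 4), a square root of 37 is 37^((67+1)/4) = 37^17 mod 67.
Repeated squaring: 37^2≡29, 37^4≡37, 37^8≡29, 37^16≡37 (mod 67).
37^17 = 37^(16+1) ≡ 29 (mod 67).
Check: 29² = 841 ≡ 37 (mod 67). The two roots are 29 and 38.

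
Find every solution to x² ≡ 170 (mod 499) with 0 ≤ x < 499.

Since 499 ≡ 3 (mod 4), a square root of 170 is 170^((499+1)/4) = 170^125 mod 499.
Repeated squaring: 170^2≡457, 170^4≡267, 170^8≡431, 170^16≡133, 170^32≡224, 170^64≡276 (mod 499).
170^125 = 170^(64+32+16+8+4+1) ≡ 121 (mod 499).
Check: 121² = 14641 ≡ 170 (mod 499). The two roots are 121 and 378.

121, 378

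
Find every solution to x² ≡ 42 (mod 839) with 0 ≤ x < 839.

320, 519

Since 839 ≡ 3 (mod 4), a square root of 42 is 42^((839+1)/4) = 42^210 mod 839.
Repeated squaring: 42^2≡86, 42^4≡684, 42^8≡533, 42^16≡507, 42^32≡315, 42^64≡223, 42^128≡228 (mod 839).
42^210 = 42^(128+64+16+2) ≡ 320 (mod 839).
Check: 320² = 102400 ≡ 42 (mod 839). The two roots are 320 and 519.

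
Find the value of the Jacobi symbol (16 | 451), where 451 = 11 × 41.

Pull out 2^4: since 451 ≡ 3 (mod 8), (2/451) = -1, so (2/451)^4 = +1.
Reached (1/451) = 1. Collecting the sign flips along the way, the symbol is +1.

1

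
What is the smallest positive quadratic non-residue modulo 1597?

(2/1597) = −1, so 2 is the smallest positive non-residue mod 1597.

2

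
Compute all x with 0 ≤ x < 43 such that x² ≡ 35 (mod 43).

11, 32

Since 43 ≡ 3 (mod 4), a square root of 35 is 35^((43+1)/4) = 35^11 mod 43.
Repeated squaring: 35^2≡21, 35^4≡11, 35^8≡35 (mod 43).
35^11 = 35^(8+2+1) ≡ 11 (mod 43).
Check: 11² = 121 ≡ 35 (mod 43). The two roots are 11 and 32.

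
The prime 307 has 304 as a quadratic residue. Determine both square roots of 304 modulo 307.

35, 272

Since 307 ≡ 3 (mod 4), a square root of 304 is 304^((307+1)/4) = 304^77 mod 307.
Repeated squaring: 304^2≡9, 304^4≡81, 304^8≡114, 304^16≡102, 304^32≡273, 304^64≡235 (mod 307).
304^77 = 304^(64+8+4+1) ≡ 272 (mod 307).
Check: 272² = 73984 ≡ 304 (mod 307). The two roots are 35 and 272.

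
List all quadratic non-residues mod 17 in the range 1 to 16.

Square k = 1,…,8 (k and 17−k give the same square):
1²=1, 2²=4, 3²=9, 4²=16, 5²≡8, 6²≡2, 7²≡15, 8²≡13 (mod 17).
The residues are {1, 2, 4, 8, 9, 13, 15, 16}; the non-residues are the remaining 8 nonzero classes.

3 5 6 7 10 11 12 14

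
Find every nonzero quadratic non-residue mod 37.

2, 5, 6, 8, 13, 14, 15, 17, 18, 19, 20, 22, 23, 24, 29, 31, 32, 35

Square k = 1,…,18 (k and 37−k give the same square):
1²=1, 2²=4, 3²=9, 4²=16, 5²=25, 6²=36, 7²≡12, 8²≡27, 9²≡7, 10²≡26, 11²≡10, 12²≡33, 13²≡21, 14²≡11, 15²≡3, 16²≡34, 17²≡30, 18²≡28 (mod 37).
The residues are {1, 3, 4, 7, 9, 10, 11, 12, 16, 21, 25, 26, 27, 28, 30, 33, 34, 36}; the non-residues are the remaining 18 nonzero classes.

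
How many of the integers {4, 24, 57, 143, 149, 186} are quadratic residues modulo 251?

(4/251) = +1 → QR.
(24/251) = -1 → non-residue.
(57/251) = -1 → non-residue.
(143/251) = -1 → non-residue.
(149/251) = +1 → QR.
(186/251) = -1 → non-residue.
Total quadratic residues among the 6: 2.

2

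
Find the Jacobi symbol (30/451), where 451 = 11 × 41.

Pull out 2: since 451 ≡ 3 (mod 8), (2/451) = -1.
Reciprocity: 15 ≡ 3 and 451 ≡ 3 (mod 4), so (15/451) = −(451/15).
Reduce top mod 15: now compute (1/15).
Reached (1/15) = 1. Collecting the sign flips along the way, the symbol is +1.

1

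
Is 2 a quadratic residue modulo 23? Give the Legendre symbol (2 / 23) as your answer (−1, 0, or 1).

Pull out 2: since 23 ≡ 7 (mod 8), (2/23) = +1.
Reached (1/23) = 1. Collecting the sign flips along the way, the symbol is +1.

1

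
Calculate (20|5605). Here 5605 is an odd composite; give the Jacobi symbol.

Pull out 2^2: since 5605 ≡ 5 (mod 8), (2/5605) = -1, so (2/5605)^2 = +1.
Reciprocity: 5 ≡ 1 and 5605 ≡ 1 (mod 4), so (5/5605) = +(5605/5).
Reduce top mod 5: now compute (0/5).
Top reduces to 0: gcd > 1, so the symbol is 0.

0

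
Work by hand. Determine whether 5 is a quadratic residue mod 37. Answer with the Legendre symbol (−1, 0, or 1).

-1

Reciprocity: 5 ≡ 1 and 37 ≡ 1 (mod 4), so (5/37) = +(37/5).
Reduce top mod 5: now compute (2/5).
Pull out 2: since 5 ≡ 5 (mod 8), (2/5) = -1.
Reached (1/5) = 1. Collecting the sign flips along the way, the symbol is -1.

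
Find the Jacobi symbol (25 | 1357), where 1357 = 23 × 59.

1

Reciprocity: 25 ≡ 1 and 1357 ≡ 1 (mod 4), so (25/1357) = +(1357/25).
Reduce top mod 25: now compute (7/25).
Reciprocity: 7 ≡ 3 and 25 ≡ 1 (mod 4), so (7/25) = +(25/7).
Reduce top mod 7: now compute (4/7).
Pull out 2^2: since 7 ≡ 7 (mod 8), (2/7) = +1, so (2/7)^2 = +1.
Reached (1/7) = 1. Collecting the sign flips along the way, the symbol is +1.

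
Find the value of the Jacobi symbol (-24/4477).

First reduce: -24 ≡ 4453 (mod 4477).
Reciprocity: 4453 ≡ 1 and 4477 ≡ 1 (mod 4), so (4453/4477) = +(4477/4453).
Reduce top mod 4453: now compute (24/4453).
Pull out 2^3: since 4453 ≡ 5 (mod 8), (2/4453) = -1, so (2/4453)^3 = -1.
Reciprocity: 3 ≡ 3 and 4453 ≡ 1 (mod 4), so (3/4453) = +(4453/3).
Reduce top mod 3: now compute (1/3).
Reached (1/3) = 1. Collecting the sign flips along the way, the symbol is -1.

-1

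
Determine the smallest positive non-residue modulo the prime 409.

(2/409) = +1, so 2 is a residue.
(3/409) = +1, so 3 is a residue.
(4/409) = +1, so 4 is a residue.
(5/409) = +1, so 5 is a residue.
(6/409) = +1, so 6 is a residue.
(7/409) = −1, so 7 is the smallest positive non-residue mod 409.

7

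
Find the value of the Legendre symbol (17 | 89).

Reciprocity: 17 ≡ 1 and 89 ≡ 1 (mod 4), so (17/89) = +(89/17).
Reduce top mod 17: now compute (4/17).
Pull out 2^2: since 17 ≡ 1 (mod 8), (2/17) = +1, so (2/17)^2 = +1.
Reached (1/17) = 1. Collecting the sign flips along the way, the symbol is +1.

1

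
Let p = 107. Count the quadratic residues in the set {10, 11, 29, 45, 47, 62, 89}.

(10/107) = +1 → QR.
(11/107) = +1 → QR.
(29/107) = +1 → QR.
(45/107) = -1 → non-residue.
(47/107) = +1 → QR.
(62/107) = +1 → QR.
(89/107) = +1 → QR.
Total quadratic residues among the 7: 6.

6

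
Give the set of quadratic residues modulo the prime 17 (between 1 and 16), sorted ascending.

Square k = 1,…,8 (k and 17−k give the same square):
1²=1, 2²=4, 3²=9, 4²=16, 5²≡8, 6²≡2, 7²≡15, 8²≡13 (mod 17).
So the quadratic residues mod 17 are {1, 2, 4, 8, 9, 13, 15, 16}.

1, 2, 4, 8, 9, 13, 15, 16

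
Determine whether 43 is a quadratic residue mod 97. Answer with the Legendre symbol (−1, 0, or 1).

1

Reciprocity: 43 ≡ 3 and 97 ≡ 1 (mod 4), so (43/97) = +(97/43).
Reduce top mod 43: now compute (11/43).
Reciprocity: 11 ≡ 3 and 43 ≡ 3 (mod 4), so (11/43) = −(43/11).
Reduce top mod 11: now compute (10/11).
Pull out 2: since 11 ≡ 3 (mod 8), (2/11) = -1.
Reciprocity: 5 ≡ 1 and 11 ≡ 3 (mod 4), so (5/11) = +(11/5).
Reduce top mod 5: now compute (1/5).
Reached (1/5) = 1. Collecting the sign flips along the way, the symbol is +1.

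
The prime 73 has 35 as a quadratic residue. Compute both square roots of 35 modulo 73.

20, 53

73 ≡ 1 (mod 4), so we find a root by search.
Trying successive values, 20² = 400 ≡ 35 (mod 73). The other root is 73 − 20 = 53.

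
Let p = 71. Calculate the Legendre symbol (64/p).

1

Pull out 2^6: since 71 ≡ 7 (mod 8), (2/71) = +1, so (2/71)^6 = +1.
Reached (1/71) = 1. Collecting the sign flips along the way, the symbol is +1.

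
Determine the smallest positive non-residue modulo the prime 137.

3

(2/137) = +1, so 2 is a residue.
(3/137) = −1, so 3 is the smallest positive non-residue mod 137.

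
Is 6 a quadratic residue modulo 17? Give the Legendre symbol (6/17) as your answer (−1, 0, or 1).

-1

Euler's criterion: (6/17) ≡ 6^8 (mod 17).
6^2 ≡ 2 (mod 17)
6^4 ≡ 4 (mod 17)
6^8 ≡ 16 (mod 17)
6^8 = 6^(8) ≡ 16 (mod 17).
Result is 16 ≡ −1, so (6/17) = −1.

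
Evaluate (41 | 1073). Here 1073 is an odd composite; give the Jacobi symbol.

-1

Reciprocity: 41 ≡ 1 and 1073 ≡ 1 (mod 4), so (41/1073) = +(1073/41).
Reduce top mod 41: now compute (7/41).
Reciprocity: 7 ≡ 3 and 41 ≡ 1 (mod 4), so (7/41) = +(41/7).
Reduce top mod 7: now compute (6/7).
Pull out 2: since 7 ≡ 7 (mod 8), (2/7) = +1.
Reciprocity: 3 ≡ 3 and 7 ≡ 3 (mod 4), so (3/7) = −(7/3).
Reduce top mod 3: now compute (1/3).
Reached (1/3) = 1. Collecting the sign flips along the way, the symbol is -1.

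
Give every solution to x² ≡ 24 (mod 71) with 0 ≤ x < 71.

33, 38

Since 71 ≡ 3 (mod 4), a square root of 24 is 24^((71+1)/4) = 24^18 mod 71.
Repeated squaring: 24^2≡8, 24^4≡64, 24^8≡49, 24^16≡58 (mod 71).
24^18 = 24^(16+2) ≡ 38 (mod 71).
Check: 38² = 1444 ≡ 24 (mod 71). The two roots are 33 and 38.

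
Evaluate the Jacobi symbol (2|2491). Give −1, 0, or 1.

-1

Pull out 2: since 2491 ≡ 3 (mod 8), (2/2491) = -1.
Reached (1/2491) = 1. Collecting the sign flips along the way, the symbol is -1.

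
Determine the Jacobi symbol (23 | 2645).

Reciprocity: 23 ≡ 3 and 2645 ≡ 1 (mod 4), so (23/2645) = +(2645/23).
Reduce top mod 23: now compute (0/23).
Top reduces to 0: gcd > 1, so the symbol is 0.

0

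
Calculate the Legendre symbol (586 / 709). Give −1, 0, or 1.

-1

Euler's criterion: (586/709) ≡ 586^354 (mod 709).
586^2 ≡ 240 (mod 709)
586^4 ≡ 171 (mod 709)
586^8 ≡ 172 (mod 709)
586^16 ≡ 515 (mod 709)
586^32 ≡ 59 (mod 709)
586^64 ≡ 645 (mod 709)
586^128 ≡ 551 (mod 709)
586^256 ≡ 149 (mod 709)
586^354 = 586^(256+64+32+2) ≡ 708 (mod 709).
Result is 708 ≡ −1, so (586/709) = −1.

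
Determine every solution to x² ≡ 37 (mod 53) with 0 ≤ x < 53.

53 ≡ 1 (mod 4), so we find a root by search.
Trying successive values, 14² = 196 ≡ 37 (mod 53). The other root is 53 − 14 = 39.

14, 39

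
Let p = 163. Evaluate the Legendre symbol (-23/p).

Euler's criterion: (-23/163) ≡ 140^81 (mod 163).
140^2 ≡ 40 (mod 163)
140^4 ≡ 133 (mod 163)
140^8 ≡ 85 (mod 163)
140^16 ≡ 53 (mod 163)
140^32 ≡ 38 (mod 163)
140^64 ≡ 140 (mod 163)
140^81 = 140^(64+16+1) ≡ 1 (mod 163).
Result is 1, so (-23/163) = 1.

1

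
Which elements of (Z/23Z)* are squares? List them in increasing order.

1 2 3 4 6 8 9 12 13 16 18

Square k = 1,…,11 (k and 23−k give the same square):
1²=1, 2²=4, 3²=9, 4²=16, 5²≡2, 6²≡13, 7²≡3, 8²≡18, 9²≡12, 10²≡8, 11²≡6 (mod 23).
So the quadratic residues mod 23 are {1, 2, 3, 4, 6, 8, 9, 12, 13, 16, 18}.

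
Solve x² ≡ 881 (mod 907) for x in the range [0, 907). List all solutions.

Since 907 ≡ 3 (mod 4), a square root of 881 is 881^((907+1)/4) = 881^227 mod 907.
Repeated squaring: 881^2≡676, 881^4≡755, 881^8≡429, 881^16≡827, 881^32≡51, 881^64≡787, 881^128≡795 (mod 907).
881^227 = 881^(128+64+32+2+1) ≡ 271 (mod 907).
Check: 271² = 73441 ≡ 881 (mod 907). The two roots are 271 and 636.

271, 636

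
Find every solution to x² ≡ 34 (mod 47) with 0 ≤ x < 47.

9, 38

Since 47 ≡ 3 (mod 4), a square root of 34 is 34^((47+1)/4) = 34^12 mod 47.
Repeated squaring: 34^2≡28, 34^4≡32, 34^8≡37 (mod 47).
34^12 = 34^(8+4) ≡ 9 (mod 47).
Check: 9² = 81 ≡ 34 (mod 47). The two roots are 9 and 38.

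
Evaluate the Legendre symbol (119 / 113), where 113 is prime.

-1

First reduce: 119 ≡ 6 (mod 113).
Pull out 2: since 113 ≡ 1 (mod 8), (2/113) = +1.
Reciprocity: 3 ≡ 3 and 113 ≡ 1 (mod 4), so (3/113) = +(113/3).
Reduce top mod 3: now compute (2/3).
Pull out 2: since 3 ≡ 3 (mod 8), (2/3) = -1.
Reached (1/3) = 1. Collecting the sign flips along the way, the symbol is -1.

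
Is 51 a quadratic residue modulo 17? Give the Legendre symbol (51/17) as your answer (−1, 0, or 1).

First reduce: 51 ≡ 0 (mod 17).
Top reduces to 0: gcd > 1, so the symbol is 0.

0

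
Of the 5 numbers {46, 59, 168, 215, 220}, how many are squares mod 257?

(46/257) = +1 → QR.
(59/257) = +1 → QR.
(168/257) = +1 → QR.
(215/257) = +1 → QR.
(220/257) = -1 → non-residue.
Total quadratic residues among the 5: 4.

4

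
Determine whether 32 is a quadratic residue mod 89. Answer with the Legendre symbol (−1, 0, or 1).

Pull out 2^5: since 89 ≡ 1 (mod 8), (2/89) = +1, so (2/89)^5 = +1.
Reached (1/89) = 1. Collecting the sign flips along the way, the symbol is +1.

1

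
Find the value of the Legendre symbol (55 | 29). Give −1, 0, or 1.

First reduce: 55 ≡ 26 (mod 29).
Pull out 2: since 29 ≡ 5 (mod 8), (2/29) = -1.
Reciprocity: 13 ≡ 1 and 29 ≡ 1 (mod 4), so (13/29) = +(29/13).
Reduce top mod 13: now compute (3/13).
Reciprocity: 3 ≡ 3 and 13 ≡ 1 (mod 4), so (3/13) = +(13/3).
Reduce top mod 3: now compute (1/3).
Reached (1/3) = 1. Collecting the sign flips along the way, the symbol is -1.

-1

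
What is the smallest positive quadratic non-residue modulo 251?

2

(2/251) = −1, so 2 is the smallest positive non-residue mod 251.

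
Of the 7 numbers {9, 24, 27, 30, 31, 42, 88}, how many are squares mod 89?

3

(9/89) = +1 → QR.
(24/89) = -1 → non-residue.
(27/89) = -1 → non-residue.
(30/89) = -1 → non-residue.
(31/89) = -1 → non-residue.
(42/89) = +1 → QR.
(88/89) = +1 → QR.
Total quadratic residues among the 7: 3.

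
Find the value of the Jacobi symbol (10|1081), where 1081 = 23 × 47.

Pull out 2: since 1081 ≡ 1 (mod 8), (2/1081) = +1.
Reciprocity: 5 ≡ 1 and 1081 ≡ 1 (mod 4), so (5/1081) = +(1081/5).
Reduce top mod 5: now compute (1/5).
Reached (1/5) = 1. Collecting the sign flips along the way, the symbol is +1.

1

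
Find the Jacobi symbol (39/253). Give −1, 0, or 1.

Reciprocity: 39 ≡ 3 and 253 ≡ 1 (mod 4), so (39/253) = +(253/39).
Reduce top mod 39: now compute (19/39).
Reciprocity: 19 ≡ 3 and 39 ≡ 3 (mod 4), so (19/39) = −(39/19).
Reduce top mod 19: now compute (1/19).
Reached (1/19) = 1. Collecting the sign flips along the way, the symbol is -1.

-1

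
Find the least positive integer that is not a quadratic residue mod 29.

2

(2/29) = −1, so 2 is the smallest positive non-residue mod 29.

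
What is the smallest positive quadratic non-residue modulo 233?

(2/233) = +1, so 2 is a residue.
(3/233) = −1, so 3 is the smallest positive non-residue mod 233.

3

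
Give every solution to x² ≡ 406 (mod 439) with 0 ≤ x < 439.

Since 439 ≡ 3 (mod 4), a square root of 406 is 406^((439+1)/4) = 406^110 mod 439.
Repeated squaring: 406^2≡211, 406^4≡182, 406^8≡199, 406^16≡91, 406^32≡379, 406^64≡88 (mod 439).
406^110 = 406^(64+32+8+4+2) ≡ 51 (mod 439).
Check: 51² = 2601 ≡ 406 (mod 439). The two roots are 51 and 388.

51, 388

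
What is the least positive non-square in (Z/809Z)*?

3

(2/809) = +1, so 2 is a residue.
(3/809) = −1, so 3 is the smallest positive non-residue mod 809.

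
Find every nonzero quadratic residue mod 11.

Square k = 1,…,5 (k and 11−k give the same square):
1²=1, 2²=4, 3²=9, 4²≡5, 5²≡3 (mod 11).
So the quadratic residues mod 11 are {1, 3, 4, 5, 9}.

1 3 4 5 9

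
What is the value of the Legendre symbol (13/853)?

Euler's criterion: (13/853) ≡ 13^426 (mod 853).
13^2 ≡ 169 (mod 853)
13^4 ≡ 412 (mod 853)
13^8 ≡ 850 (mod 853)
13^16 ≡ 9 (mod 853)
13^32 ≡ 81 (mod 853)
13^64 ≡ 590 (mod 853)
13^128 ≡ 76 (mod 853)
13^256 ≡ 658 (mod 853)
13^426 = 13^(256+128+32+8+2) ≡ 852 (mod 853).
Result is 852 ≡ −1, so (13/853) = −1.

-1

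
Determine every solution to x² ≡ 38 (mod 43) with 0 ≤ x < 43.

Since 43 ≡ 3 (mod 4), a square root of 38 is 38^((43+1)/4) = 38^11 mod 43.
Repeated squaring: 38^2≡25, 38^4≡23, 38^8≡13 (mod 43).
38^11 = 38^(8+2+1) ≡ 9 (mod 43).
Check: 9² = 81 ≡ 38 (mod 43). The two roots are 9 and 34.

9, 34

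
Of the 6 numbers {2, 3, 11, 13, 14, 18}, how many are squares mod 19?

1

(2/19) = -1 → non-residue.
(3/19) = -1 → non-residue.
(11/19) = +1 → QR.
(13/19) = -1 → non-residue.
(14/19) = -1 → non-residue.
(18/19) = -1 → non-residue.
Total quadratic residues among the 6: 1.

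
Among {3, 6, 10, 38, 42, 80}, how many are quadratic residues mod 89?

(3/89) = -1 → non-residue.
(6/89) = -1 → non-residue.
(10/89) = +1 → QR.
(38/89) = -1 → non-residue.
(42/89) = +1 → QR.
(80/89) = +1 → QR.
Total quadratic residues among the 6: 3.

3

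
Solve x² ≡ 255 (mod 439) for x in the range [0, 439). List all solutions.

Since 439 ≡ 3 (mod 4), a square root of 255 is 255^((439+1)/4) = 255^110 mod 439.
Repeated squaring: 255^2≡53, 255^4≡175, 255^8≡334, 255^16≡50, 255^32≡305, 255^64≡396 (mod 439).
255^110 = 255^(64+32+8+4+2) ≡ 143 (mod 439).
Check: 143² = 20449 ≡ 255 (mod 439). The two roots are 143 and 296.

143, 296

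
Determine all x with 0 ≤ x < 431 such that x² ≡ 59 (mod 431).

Since 431 ≡ 3 (mod 4), a square root of 59 is 59^((431+1)/4) = 59^108 mod 431.
Repeated squaring: 59^2≡33, 59^4≡227, 59^8≡240, 59^16≡277, 59^32≡11, 59^64≡121 (mod 431).
59^108 = 59^(64+32+8+4) ≡ 147 (mod 431).
Check: 147² = 21609 ≡ 59 (mod 431). The two roots are 147 and 284.

147, 284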